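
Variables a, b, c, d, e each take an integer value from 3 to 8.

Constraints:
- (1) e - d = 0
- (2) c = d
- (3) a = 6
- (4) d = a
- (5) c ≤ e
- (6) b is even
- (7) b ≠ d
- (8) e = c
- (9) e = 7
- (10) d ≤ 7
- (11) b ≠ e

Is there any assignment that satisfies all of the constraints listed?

Constraint 9 fixes e = 7 and constraint 3 fixes a = 6. Constraints 2, 4, and 8 give e = c = d = a, so e = a. But 7 ≠ 6 — contradiction.

Unsatisfiable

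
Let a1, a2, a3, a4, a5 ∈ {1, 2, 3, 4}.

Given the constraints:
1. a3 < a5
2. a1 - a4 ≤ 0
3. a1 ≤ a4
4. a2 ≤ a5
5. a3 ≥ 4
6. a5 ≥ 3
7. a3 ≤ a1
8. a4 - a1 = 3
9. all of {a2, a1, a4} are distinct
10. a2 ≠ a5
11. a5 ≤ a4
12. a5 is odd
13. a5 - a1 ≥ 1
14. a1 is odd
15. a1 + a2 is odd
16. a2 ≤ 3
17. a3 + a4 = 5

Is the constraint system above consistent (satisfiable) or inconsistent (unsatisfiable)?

From constraint 5: a3 ≥ 4. From constraints 6 and 11: a4 ≥ a5 ≥ 3. Hence a3 + a4 ≥ 7. But constraint 17 requires a3 + a4 = 5, and 5 < 7. Contradiction.

Unsatisfiable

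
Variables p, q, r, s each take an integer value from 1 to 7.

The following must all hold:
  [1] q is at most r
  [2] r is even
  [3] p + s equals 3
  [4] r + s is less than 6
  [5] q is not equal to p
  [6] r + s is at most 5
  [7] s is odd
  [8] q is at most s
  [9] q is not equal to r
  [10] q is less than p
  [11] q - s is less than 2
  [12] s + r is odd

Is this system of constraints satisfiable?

Take p = 2, q = 1, r = 2, s = 1. Then constraint 3: p + s = 3; constraint 4: r + s = 3; constraint 6: r + s = 3, and every other listed constraint is also met.

Satisfiable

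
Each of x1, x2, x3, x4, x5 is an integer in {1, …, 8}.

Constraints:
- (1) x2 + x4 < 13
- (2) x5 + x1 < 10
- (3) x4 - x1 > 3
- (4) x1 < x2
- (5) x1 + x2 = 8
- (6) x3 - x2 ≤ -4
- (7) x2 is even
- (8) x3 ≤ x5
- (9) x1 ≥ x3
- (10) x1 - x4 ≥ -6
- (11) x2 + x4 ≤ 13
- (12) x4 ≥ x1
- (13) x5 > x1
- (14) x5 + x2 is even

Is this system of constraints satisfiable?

Satisfiable

Setting (x1, x2, x3, x4, x5) = (2, 6, 1, 6, 6) satisfies everything: constraint 1: x2 + x4 = 12; constraint 2: x5 + x1 = 8; constraint 3: x4 - x1 = 4, and the others follow.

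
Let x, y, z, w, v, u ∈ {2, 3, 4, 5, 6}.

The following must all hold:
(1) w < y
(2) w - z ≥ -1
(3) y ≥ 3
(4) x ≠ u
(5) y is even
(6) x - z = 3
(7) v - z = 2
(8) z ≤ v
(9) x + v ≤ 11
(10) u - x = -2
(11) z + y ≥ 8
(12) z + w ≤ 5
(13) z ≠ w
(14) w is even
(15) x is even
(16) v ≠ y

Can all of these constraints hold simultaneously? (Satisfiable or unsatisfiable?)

The assignment x = 6, y = 6, z = 3, w = 2, v = 5, u = 4 works:
  constraint 2 holds since w - z = -1.
  constraint 6 holds since x - z = 3.
The rest check out directly.

Satisfiable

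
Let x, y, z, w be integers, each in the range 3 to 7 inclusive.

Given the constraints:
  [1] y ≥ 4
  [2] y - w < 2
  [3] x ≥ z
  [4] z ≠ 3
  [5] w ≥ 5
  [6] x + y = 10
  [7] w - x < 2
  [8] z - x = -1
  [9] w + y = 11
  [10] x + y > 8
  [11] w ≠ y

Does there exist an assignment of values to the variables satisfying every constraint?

One satisfying assignment is x = 5, y = 5, z = 4, w = 6.
For the less obvious constraints — constraint 2: y - w = -1; constraint 6: x + y = 10; constraint 7: w - x = 1 — and the others hold by inspection.

Satisfiable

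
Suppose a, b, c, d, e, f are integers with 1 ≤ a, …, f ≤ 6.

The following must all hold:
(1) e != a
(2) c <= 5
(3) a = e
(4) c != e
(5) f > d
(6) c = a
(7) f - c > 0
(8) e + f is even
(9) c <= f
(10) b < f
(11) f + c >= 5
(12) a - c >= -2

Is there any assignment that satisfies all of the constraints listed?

From constraints 3 and 6, c = a = e, so c = e. But constraint 4 says c ≠ e. Contradiction.

Unsatisfiable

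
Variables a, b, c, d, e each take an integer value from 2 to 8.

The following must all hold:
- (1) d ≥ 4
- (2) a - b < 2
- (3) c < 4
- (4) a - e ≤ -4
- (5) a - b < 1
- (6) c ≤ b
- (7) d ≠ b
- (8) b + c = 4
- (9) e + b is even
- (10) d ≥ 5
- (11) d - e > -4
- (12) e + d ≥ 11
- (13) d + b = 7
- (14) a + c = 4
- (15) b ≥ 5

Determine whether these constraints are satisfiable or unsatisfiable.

From constraint 1: d ≥ 4. From constraint 15: b ≥ 5. Hence d + b ≥ 9. But constraint 13 requires d + b = 7, and 7 < 9. Contradiction.

Unsatisfiable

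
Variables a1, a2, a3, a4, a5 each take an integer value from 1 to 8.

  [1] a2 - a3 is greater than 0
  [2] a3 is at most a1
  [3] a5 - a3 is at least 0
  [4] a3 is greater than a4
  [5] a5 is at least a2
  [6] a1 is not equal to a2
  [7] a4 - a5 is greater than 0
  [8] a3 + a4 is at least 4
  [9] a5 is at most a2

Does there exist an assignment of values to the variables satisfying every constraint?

Unsatisfiable

Constraints 1, 4, 5, and 7 give a2 ≤ a5, a5 < a4, a4 < a3, a3 < a2. Chaining: a2 ≤ a5 < a4 < a3 < a2, which forces a2 < a2 — impossible.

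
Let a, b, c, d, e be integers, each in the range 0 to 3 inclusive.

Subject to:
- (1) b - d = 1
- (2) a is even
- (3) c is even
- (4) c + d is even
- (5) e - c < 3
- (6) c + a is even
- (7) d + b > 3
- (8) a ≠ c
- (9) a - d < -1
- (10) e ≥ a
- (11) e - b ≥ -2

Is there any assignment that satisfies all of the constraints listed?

The assignment a = 0, b = 3, c = 2, d = 2, e = 3 works:
  constraint 1 holds since b - d = 1.
  constraint 5 holds since e - c = 1.
The rest check out directly.

Satisfiable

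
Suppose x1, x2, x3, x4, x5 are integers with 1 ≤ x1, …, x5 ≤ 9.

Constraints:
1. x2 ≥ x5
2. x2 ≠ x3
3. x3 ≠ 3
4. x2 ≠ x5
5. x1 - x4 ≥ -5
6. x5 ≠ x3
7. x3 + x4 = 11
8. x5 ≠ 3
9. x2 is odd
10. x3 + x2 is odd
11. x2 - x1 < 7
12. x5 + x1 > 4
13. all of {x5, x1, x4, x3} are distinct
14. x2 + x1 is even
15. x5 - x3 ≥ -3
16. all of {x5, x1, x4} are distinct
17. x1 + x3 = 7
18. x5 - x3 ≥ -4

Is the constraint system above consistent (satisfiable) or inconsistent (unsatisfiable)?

Setting (x1, x2, x3, x4, x5) = (5, 9, 2, 9, 1) satisfies everything: constraint 5: x1 - x4 = -4; constraint 7: x3 + x4 = 11; constraint 11: x2 - x1 = 4, and the others follow.

Satisfiable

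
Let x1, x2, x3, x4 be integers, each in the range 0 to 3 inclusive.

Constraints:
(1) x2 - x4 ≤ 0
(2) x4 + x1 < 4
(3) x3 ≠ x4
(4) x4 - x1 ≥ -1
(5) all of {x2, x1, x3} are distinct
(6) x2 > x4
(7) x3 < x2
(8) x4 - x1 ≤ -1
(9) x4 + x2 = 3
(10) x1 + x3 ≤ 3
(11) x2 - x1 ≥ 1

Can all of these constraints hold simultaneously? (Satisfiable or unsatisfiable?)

Unsatisfiable

Constraints 1, 8, and 11 give x1 − x4 ≥ 1, x4 − x2 ≥ 0, x2 − x1 ≥ 1.
Adding all 3 inequalities: the left sides telescope to 0, and the right sides sum to 1 + 0 + 1 = 2. So 0 ≥ 2, which is false.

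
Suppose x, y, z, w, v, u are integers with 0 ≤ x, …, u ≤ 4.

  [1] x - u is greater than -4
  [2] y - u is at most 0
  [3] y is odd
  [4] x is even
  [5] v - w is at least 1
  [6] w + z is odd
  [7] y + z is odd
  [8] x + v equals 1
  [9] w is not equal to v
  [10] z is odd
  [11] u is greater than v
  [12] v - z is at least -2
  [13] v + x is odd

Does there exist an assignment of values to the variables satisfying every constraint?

Unsatisfiable

Constraint 3 makes y odd and constraint 10 makes z odd, so y + z must be even. Constraint 7 says y + z is odd — contradiction.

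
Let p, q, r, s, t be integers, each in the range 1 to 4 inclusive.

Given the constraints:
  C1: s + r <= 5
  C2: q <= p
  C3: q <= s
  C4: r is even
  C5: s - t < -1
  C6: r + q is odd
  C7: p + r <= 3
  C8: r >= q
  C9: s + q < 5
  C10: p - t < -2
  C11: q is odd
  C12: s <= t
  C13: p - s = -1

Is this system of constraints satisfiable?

One satisfying assignment is p = 1, q = 1, r = 2, s = 2, t = 4.
For the less obvious constraints — constraint 1: s + r = 4; constraint 5: s - t = -2 — and the others hold by inspection.

Satisfiable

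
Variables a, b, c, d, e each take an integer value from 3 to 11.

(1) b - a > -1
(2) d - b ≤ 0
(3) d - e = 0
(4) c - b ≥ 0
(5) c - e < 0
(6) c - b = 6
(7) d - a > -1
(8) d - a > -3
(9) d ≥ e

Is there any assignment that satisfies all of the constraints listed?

Unsatisfiable

Constraints 2, 4, 5, and 9 give e ≤ d, d ≤ b, b ≤ c, c < e. Chaining: e ≤ d ≤ b ≤ c < e, which forces e < e — impossible.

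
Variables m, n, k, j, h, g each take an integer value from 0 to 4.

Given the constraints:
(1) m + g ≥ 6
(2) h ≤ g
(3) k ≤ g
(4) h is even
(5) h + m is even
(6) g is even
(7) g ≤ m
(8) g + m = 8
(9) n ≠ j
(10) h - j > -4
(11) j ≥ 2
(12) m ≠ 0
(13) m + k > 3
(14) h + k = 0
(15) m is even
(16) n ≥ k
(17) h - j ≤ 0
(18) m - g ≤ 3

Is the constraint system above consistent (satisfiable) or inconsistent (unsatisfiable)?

Satisfiable

One satisfying assignment is m = 4, n = 0, k = 0, j = 2, h = 0, g = 4.
For the less obvious constraints — constraint 1: m + g = 8; constraint 8: g + m = 8; constraint 10: h - j = -2 — and the others hold by inspection.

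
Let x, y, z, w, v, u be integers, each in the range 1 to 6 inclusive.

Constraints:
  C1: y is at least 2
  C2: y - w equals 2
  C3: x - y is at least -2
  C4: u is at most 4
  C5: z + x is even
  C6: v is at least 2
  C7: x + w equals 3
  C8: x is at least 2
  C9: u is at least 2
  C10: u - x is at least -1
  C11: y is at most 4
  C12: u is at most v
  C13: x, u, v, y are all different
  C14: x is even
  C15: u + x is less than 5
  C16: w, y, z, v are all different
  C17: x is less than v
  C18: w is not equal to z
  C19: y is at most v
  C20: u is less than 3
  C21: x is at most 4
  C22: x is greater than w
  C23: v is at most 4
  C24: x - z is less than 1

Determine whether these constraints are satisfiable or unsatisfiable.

Constraints 1, 4, 6, 8, 9, 11, 21, and 23 confine each of x, u, v, y to the 3 values {2, …, 4}.
Constraint 13 requires all 4 of them to be distinct, but only 3 values are available — impossible by the pigeonhole principle.

Unsatisfiable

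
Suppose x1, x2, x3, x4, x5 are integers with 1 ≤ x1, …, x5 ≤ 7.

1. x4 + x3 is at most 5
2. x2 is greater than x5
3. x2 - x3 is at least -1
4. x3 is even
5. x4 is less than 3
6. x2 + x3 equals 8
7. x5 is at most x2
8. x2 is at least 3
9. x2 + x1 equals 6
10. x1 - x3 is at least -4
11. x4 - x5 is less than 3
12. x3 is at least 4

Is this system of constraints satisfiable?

Satisfiable

The assignment x1 = 2, x2 = 4, x3 = 4, x4 = 1, x5 = 1 works:
  constraint 1 holds since x4 + x3 = 5.
  constraint 3 holds since x2 - x3 = 0.
  constraint 6 holds since x2 + x3 = 8.
The rest check out directly.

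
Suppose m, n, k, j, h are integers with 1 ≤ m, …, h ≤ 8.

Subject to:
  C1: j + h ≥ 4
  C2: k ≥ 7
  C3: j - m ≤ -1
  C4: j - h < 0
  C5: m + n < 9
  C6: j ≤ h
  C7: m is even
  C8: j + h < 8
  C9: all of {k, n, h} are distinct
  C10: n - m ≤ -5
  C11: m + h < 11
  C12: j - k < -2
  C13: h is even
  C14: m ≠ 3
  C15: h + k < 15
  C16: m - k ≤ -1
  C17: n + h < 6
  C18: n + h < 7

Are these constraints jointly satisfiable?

Satisfiable

The assignment m = 6, n = 1, k = 8, j = 3, h = 4 works:
  constraint 1 holds since j + h = 7.
  constraint 3 holds since j - m = -3.
  constraint 4 holds since j - h = -1.
The rest check out directly.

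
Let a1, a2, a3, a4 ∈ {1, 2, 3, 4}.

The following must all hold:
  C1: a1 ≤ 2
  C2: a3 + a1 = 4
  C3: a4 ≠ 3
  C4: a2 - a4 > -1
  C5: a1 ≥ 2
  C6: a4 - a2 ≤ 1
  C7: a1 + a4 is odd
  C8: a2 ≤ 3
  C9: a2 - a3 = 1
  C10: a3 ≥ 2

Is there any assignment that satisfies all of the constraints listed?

Satisfiable

Setting (a1, a2, a3, a4) = (2, 3, 2, 1) satisfies everything: constraint 2: a3 + a1 = 4; constraint 4: a2 - a4 = 2; constraint 6: a4 - a2 = -2, and the others follow.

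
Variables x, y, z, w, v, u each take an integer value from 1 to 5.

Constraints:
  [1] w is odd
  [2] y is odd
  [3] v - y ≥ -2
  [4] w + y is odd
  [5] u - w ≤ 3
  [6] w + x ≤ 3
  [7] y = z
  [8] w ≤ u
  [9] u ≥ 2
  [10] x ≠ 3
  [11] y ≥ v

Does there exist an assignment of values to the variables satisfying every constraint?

Constraint 1 makes w odd and constraint 2 makes y odd, so w + y must be even. Constraint 4 says w + y is odd — contradiction.

Unsatisfiable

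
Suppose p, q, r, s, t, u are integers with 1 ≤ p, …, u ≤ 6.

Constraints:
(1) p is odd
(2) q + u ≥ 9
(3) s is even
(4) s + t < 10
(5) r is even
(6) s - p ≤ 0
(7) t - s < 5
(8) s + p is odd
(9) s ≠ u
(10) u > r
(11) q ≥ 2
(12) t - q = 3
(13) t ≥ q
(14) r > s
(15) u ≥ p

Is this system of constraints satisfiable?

Try p = 3, q = 3, r = 4, s = 2, t = 6, u = 6.
Check constraint 2: q + u = 9; constraint 4: s + t = 8. The remaining constraints are straightforward to verify.

Satisfiable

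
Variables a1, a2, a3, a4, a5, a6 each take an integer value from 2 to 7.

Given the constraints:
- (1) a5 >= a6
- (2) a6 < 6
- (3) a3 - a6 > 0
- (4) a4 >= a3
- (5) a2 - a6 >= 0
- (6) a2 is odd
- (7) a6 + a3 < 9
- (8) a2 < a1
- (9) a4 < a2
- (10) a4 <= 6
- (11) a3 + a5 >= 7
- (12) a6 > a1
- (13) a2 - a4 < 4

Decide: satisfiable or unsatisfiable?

Constraints 3, 4, 8, 9, and 12 give a2 < a1, a1 < a6, a6 < a3, a3 ≤ a4, a4 < a2. Chaining: a2 < a1 < a6 < a3 ≤ a4 < a2, which forces a2 < a2 — impossible.

Unsatisfiable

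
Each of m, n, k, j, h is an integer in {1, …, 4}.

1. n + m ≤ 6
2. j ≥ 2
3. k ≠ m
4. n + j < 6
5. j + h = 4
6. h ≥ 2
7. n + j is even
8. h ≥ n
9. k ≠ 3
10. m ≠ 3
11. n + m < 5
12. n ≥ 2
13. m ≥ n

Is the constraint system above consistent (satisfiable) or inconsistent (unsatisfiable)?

The assignment m = 2, n = 2, k = 4, j = 2, h = 2 works:
  constraint 1 holds since n + m = 4.
  constraint 4 holds since n + j = 4.
  constraint 5 holds since j + h = 4.
The rest check out directly.

Satisfiable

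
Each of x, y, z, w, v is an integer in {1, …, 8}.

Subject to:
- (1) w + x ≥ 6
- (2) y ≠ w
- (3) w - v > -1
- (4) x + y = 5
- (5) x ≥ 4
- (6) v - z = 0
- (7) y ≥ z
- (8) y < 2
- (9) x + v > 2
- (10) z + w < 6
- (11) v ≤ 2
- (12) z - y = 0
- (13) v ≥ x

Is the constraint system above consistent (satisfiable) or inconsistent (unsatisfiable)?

From constraints 5 and 13: v ≥ x and x ≥ 4, so v ≥ 4. From constraint 11: v ≤ 2. But 2 < 4, so no value of v works.

Unsatisfiable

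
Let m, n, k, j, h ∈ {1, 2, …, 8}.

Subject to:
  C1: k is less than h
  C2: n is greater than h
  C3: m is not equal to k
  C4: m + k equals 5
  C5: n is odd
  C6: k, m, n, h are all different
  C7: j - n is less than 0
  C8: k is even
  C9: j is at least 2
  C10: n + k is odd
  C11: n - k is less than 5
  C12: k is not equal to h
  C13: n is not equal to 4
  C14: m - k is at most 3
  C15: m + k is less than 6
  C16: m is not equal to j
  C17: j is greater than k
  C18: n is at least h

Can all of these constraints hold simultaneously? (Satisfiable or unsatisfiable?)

Take m = 3, n = 5, k = 2, j = 4, h = 4. Then constraint 4: m + k = 5; constraint 7: j - n = -1; constraint 11: n - k = 3, and every other listed constraint is also met.

Satisfiable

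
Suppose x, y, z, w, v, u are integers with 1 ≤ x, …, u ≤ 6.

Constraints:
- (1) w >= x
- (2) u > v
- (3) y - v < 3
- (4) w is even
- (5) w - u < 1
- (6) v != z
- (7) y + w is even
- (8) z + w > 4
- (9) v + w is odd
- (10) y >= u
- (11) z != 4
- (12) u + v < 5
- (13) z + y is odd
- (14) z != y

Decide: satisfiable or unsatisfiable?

One satisfying assignment is x = 2, y = 2, z = 3, w = 2, v = 1, u = 2.
For the less obvious constraints — constraint 3: y - v = 1; constraint 5: w - u = 0 — and the others hold by inspection.

Satisfiable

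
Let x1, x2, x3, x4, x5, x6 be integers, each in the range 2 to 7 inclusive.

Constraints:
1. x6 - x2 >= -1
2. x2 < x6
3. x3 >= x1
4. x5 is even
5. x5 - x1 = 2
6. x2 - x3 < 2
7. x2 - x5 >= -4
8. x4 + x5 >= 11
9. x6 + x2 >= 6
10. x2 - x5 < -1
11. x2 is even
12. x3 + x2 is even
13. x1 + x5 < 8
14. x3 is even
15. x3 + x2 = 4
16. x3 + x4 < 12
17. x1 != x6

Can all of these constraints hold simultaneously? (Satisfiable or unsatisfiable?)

The assignment x1 = 2, x2 = 2, x3 = 2, x4 = 7, x5 = 4, x6 = 4 works:
  constraint 1 holds since x6 - x2 = 2.
  constraint 5 holds since x5 - x1 = 2.
The rest check out directly.

Satisfiable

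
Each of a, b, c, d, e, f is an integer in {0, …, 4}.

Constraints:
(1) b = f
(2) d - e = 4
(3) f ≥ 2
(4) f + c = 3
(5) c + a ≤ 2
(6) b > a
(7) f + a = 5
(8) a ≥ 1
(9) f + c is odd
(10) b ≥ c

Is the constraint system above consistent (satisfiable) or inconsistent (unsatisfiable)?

Satisfiable

The assignment a = 2, b = 3, c = 0, d = 4, e = 0, f = 3 works:
  constraint 2 holds since d - e = 4.
  constraint 4 holds since f + c = 3.
  constraint 5 holds since c + a = 2.
The rest check out directly.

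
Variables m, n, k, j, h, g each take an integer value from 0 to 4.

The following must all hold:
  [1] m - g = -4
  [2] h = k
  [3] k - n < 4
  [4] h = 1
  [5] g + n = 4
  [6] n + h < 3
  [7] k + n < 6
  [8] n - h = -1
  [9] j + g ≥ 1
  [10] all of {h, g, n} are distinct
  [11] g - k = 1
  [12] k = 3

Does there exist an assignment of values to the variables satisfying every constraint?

Constraint 4 fixes h = 1 and constraint 12 fixes k = 3, but constraint 2 requires h = k. Since 1 ≠ 3, contradiction.

Unsatisfiable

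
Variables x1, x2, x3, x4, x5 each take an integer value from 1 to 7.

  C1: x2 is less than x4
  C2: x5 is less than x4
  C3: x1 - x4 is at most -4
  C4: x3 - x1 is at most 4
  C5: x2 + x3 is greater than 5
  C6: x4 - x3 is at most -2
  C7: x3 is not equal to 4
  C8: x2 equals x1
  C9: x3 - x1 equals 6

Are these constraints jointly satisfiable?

Unsatisfiable

Constraints 3, 4, and 6 give x1 − x3 ≥ -4, x3 − x4 ≥ 2, x4 − x1 ≥ 4.
Adding all 3 inequalities: the left sides telescope to 0, and the right sides sum to (-4) + 2 + 4 = 2. So 0 ≥ 2, which is false.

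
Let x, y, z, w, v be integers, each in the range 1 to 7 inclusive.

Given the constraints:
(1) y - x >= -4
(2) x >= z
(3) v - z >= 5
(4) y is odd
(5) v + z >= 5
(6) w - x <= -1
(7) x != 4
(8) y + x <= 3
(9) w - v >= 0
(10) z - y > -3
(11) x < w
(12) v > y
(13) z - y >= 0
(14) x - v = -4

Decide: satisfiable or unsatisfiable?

Constraints 1, 3, 6, 9, and 13 give y − x ≥ -4, x − w ≥ 1, w − v ≥ 0, v − z ≥ 5, z − y ≥ 0.
Adding all 5 inequalities: the left sides telescope to 0, and the right sides sum to (-4) + 1 + 0 + 5 + 0 = 2. So 0 ≥ 2, which is false.

Unsatisfiable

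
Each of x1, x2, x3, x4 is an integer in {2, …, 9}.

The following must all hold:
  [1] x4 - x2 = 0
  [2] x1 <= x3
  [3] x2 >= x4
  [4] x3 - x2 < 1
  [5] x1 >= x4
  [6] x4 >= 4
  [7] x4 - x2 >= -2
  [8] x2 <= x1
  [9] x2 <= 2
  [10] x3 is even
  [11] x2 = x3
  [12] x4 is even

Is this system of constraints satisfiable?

From constraints 3 and 6: x2 ≥ x4 and x4 ≥ 4, so x2 ≥ 4. From constraint 9: x2 ≤ 2. But 2 < 4, so no value of x2 works.

Unsatisfiable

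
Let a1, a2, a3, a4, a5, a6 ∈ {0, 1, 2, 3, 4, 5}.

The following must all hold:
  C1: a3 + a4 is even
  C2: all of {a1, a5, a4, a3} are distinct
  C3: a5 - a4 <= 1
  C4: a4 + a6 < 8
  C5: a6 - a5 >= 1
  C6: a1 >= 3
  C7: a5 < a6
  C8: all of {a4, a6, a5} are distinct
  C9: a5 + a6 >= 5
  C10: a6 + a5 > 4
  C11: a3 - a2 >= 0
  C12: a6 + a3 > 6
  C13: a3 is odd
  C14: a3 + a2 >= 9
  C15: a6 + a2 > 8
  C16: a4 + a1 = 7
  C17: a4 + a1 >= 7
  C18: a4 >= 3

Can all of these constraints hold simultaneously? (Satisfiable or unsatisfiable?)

Try a1 = 4, a2 = 5, a3 = 5, a4 = 3, a5 = 1, a6 = 4.
Check constraint 3: a5 - a4 = -2; constraint 4: a4 + a6 = 7. The remaining constraints are straightforward to verify.

Satisfiable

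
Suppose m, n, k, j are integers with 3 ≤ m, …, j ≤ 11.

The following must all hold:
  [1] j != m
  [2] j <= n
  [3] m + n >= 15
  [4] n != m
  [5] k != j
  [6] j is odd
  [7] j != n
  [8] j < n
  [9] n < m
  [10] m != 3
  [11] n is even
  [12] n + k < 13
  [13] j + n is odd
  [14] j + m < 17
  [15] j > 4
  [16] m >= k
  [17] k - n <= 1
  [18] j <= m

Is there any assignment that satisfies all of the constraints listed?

Satisfiable

Setting (m, n, k, j) = (10, 6, 4, 5) satisfies everything: constraint 3: m + n = 16; constraint 12: n + k = 10, and the others follow.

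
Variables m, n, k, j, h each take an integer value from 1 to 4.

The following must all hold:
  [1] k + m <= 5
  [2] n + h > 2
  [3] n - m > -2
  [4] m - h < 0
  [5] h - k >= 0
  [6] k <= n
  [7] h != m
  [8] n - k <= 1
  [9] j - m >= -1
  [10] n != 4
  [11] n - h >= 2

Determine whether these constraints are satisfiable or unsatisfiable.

Constraints 5, 8, and 11 give n − h ≥ 2, h − k ≥ 0, k − n ≥ -1.
Adding all 3 inequalities: the left sides telescope to 0, and the right sides sum to 2 + 0 + (-1) = 1. So 0 ≥ 1, which is false.

Unsatisfiable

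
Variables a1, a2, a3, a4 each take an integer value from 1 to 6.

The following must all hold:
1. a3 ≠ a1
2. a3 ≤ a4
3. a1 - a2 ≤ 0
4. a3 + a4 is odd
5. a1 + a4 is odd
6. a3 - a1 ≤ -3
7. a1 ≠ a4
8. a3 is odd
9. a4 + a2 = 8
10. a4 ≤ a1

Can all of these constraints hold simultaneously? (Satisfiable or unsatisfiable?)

Satisfiable

Try a1 = 5, a2 = 6, a3 = 1, a4 = 2.
Check constraint 3: a1 - a2 = -1; constraint 6: a3 - a1 = -4. The remaining constraints are straightforward to verify.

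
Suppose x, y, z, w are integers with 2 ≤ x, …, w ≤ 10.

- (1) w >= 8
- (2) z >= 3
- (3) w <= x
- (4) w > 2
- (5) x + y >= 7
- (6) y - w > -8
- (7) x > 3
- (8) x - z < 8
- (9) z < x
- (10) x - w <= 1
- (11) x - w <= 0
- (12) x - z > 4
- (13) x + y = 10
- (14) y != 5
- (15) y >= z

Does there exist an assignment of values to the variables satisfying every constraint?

Unsatisfiable

From constraints 1 and 3: x ≥ w ≥ 8. From constraints 2 and 15: y ≥ z ≥ 3. Hence x + y ≥ 11. But constraint 13 requires x + y = 10, and 10 < 11. Contradiction.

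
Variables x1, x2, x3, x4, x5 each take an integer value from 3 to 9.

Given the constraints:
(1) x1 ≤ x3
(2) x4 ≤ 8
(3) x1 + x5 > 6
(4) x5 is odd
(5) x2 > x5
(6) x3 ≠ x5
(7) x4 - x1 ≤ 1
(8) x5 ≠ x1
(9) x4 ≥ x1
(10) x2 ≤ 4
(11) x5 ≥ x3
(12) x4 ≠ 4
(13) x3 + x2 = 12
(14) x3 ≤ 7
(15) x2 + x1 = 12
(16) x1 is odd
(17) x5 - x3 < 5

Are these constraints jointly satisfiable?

Unsatisfiable

From constraint 10: x2 ≤ 4. From constraints 1 and 14: x1 ≤ x3 ≤ 7. Hence x2 + x1 ≤ 11. But constraint 15 requires x2 + x1 = 12, and 12 > 11. Contradiction.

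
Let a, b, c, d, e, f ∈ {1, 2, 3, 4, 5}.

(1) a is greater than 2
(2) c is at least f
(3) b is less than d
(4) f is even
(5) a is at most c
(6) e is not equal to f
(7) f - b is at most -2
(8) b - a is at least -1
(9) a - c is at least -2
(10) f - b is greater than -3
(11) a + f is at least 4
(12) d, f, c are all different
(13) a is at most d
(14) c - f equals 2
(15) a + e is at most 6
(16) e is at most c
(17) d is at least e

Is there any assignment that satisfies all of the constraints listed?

Setting (a, b, c, d, e, f) = (4, 4, 4, 5, 1, 2) satisfies everything: constraint 7: f - b = -2; constraint 8: b - a = 0; constraint 9: a - c = 0, and the others follow.

Satisfiable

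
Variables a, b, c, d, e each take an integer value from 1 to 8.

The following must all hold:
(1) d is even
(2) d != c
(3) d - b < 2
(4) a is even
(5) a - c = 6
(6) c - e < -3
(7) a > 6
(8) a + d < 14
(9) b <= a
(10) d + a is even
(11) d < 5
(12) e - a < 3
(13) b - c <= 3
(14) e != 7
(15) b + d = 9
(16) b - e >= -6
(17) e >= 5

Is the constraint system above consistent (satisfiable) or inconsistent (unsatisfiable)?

Setting (a, b, c, d, e) = (8, 5, 2, 4, 8) satisfies everything: constraint 3: d - b = -1; constraint 5: a - c = 6; constraint 6: c - e = -6, and the others follow.

Satisfiable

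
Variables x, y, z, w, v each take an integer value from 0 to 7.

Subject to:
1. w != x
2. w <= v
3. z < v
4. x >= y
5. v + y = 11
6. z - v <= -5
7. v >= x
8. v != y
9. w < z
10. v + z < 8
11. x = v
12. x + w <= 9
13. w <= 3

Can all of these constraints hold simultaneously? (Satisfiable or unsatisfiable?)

The assignment x = 6, y = 5, z = 1, w = 0, v = 6 works:
  constraint 5 holds since v + y = 11.
  constraint 6 holds since z - v = -5.
  constraint 10 holds since v + z = 7.
The rest check out directly.

Satisfiable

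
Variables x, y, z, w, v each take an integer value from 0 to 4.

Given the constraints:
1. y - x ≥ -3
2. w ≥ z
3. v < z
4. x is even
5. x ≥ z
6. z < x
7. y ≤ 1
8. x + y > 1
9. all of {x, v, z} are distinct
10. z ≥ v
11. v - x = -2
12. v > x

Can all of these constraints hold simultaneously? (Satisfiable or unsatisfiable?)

Constraints 3, 6, and 12 give x < v, v < z, z < x. Chaining: x < v < z < x, which forces x < x — impossible.

Unsatisfiable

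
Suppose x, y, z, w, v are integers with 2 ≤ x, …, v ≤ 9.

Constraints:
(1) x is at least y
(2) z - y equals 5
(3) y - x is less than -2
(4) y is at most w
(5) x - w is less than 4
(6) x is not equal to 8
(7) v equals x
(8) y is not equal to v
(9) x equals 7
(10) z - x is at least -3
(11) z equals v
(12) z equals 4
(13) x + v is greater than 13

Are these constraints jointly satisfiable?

Unsatisfiable

Constraint 12 fixes z = 4 and constraint 9 fixes x = 7. Constraints 7 and 11 give z = v = x, so z = x. But 4 ≠ 7 — contradiction.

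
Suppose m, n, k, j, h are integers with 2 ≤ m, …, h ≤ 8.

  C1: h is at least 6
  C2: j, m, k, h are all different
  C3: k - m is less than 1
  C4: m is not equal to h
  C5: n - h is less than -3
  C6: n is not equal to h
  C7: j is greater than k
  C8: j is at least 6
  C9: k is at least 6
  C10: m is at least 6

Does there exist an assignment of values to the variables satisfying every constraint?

Unsatisfiable

Constraints 1, 8, 9, and 10 confine each of j, m, k, h to the 3 values {6, …, 8} (the domain already gives each ≤ 8).
Constraint 2 requires all 4 of them to be distinct, but only 3 values are available — impossible by the pigeonhole principle.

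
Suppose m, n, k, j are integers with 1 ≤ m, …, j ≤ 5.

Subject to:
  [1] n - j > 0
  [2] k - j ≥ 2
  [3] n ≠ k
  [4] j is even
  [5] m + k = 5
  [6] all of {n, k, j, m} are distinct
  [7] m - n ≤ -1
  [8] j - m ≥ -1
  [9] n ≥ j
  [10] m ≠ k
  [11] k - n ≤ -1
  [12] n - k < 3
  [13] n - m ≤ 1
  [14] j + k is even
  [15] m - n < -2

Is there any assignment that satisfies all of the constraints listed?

Constraints 2, 8, 11, and 13 give m − n ≥ -1, n − k ≥ 1, k − j ≥ 2, j − m ≥ -1.
Adding all 4 inequalities: the left sides telescope to 0, and the right sides sum to (-1) + 1 + 2 + (-1) = 1. So 0 ≥ 1, which is false.

Unsatisfiable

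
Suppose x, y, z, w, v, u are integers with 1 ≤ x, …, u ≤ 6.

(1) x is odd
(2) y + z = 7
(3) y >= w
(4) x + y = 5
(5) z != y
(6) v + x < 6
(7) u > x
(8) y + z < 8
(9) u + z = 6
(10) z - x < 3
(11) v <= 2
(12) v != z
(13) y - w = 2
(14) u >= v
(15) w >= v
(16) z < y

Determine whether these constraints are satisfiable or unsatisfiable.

Satisfiable

Take x = 1, y = 4, z = 3, w = 2, v = 2, u = 3. Then constraint 2: y + z = 7; constraint 4: x + y = 5, and every other listed constraint is also met.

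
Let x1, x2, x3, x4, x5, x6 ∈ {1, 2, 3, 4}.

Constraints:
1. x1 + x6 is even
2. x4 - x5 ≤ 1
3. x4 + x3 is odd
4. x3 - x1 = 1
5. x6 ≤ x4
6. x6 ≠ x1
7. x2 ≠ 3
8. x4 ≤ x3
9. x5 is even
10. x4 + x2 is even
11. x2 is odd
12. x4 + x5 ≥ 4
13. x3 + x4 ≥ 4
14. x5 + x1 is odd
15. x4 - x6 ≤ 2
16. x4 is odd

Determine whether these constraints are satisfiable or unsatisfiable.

Setting (x1, x2, x3, x4, x5, x6) = (3, 1, 4, 3, 4, 1) satisfies everything: constraint 2: x4 - x5 = -1; constraint 4: x3 - x1 = 1, and the others follow.

Satisfiable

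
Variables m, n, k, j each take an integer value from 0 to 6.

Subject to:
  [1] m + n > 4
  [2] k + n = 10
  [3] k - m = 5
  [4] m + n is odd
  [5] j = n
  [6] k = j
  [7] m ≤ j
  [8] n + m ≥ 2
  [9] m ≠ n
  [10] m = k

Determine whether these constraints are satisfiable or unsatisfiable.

Unsatisfiable

From constraints 5, 6, and 10, m = k = j = n, so m = n. But constraint 9 says m ≠ n. Contradiction.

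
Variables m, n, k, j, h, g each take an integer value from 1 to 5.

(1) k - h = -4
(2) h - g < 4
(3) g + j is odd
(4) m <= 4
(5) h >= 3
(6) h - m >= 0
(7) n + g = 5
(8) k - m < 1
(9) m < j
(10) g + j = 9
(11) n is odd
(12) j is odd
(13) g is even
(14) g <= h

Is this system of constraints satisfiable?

Satisfiable

The assignment m = 2, n = 1, k = 1, j = 5, h = 5, g = 4 works:
  constraint 1 holds since k - h = -4.
  constraint 2 holds since h - g = 1.
The rest check out directly.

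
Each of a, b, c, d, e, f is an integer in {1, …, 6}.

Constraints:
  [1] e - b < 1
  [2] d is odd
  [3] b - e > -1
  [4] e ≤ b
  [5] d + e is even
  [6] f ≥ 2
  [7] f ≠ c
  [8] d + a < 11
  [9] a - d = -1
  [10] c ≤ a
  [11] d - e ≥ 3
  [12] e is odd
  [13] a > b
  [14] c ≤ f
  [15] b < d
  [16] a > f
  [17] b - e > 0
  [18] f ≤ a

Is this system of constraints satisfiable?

Setting (a, b, c, d, e, f) = (4, 2, 1, 5, 1, 2) satisfies everything: constraint 1: e - b = -1; constraint 3: b - e = 1; constraint 8: d + a = 9, and the others follow.

Satisfiable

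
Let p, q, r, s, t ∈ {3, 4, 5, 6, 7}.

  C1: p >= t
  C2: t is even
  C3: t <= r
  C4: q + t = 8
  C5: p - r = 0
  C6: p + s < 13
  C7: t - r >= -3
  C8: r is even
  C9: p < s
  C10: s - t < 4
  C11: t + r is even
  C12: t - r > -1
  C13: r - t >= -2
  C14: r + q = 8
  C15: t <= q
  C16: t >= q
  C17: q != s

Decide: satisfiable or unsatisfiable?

Try p = 4, q = 4, r = 4, s = 7, t = 4.
Check constraint 4: q + t = 8; constraint 5: p - r = 0. The remaining constraints are straightforward to verify.

Satisfiable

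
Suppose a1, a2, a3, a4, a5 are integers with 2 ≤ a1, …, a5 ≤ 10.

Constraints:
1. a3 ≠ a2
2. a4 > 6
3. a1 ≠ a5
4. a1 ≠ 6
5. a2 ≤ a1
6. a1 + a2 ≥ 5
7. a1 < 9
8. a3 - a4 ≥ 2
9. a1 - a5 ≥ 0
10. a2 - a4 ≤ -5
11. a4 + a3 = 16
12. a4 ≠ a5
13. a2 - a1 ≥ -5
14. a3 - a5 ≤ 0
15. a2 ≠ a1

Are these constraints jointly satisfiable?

Unsatisfiable

Constraints 8, 9, 10, 13, and 14 give a1 − a5 ≥ 0, a5 − a3 ≥ 0, a3 − a4 ≥ 2, a4 − a2 ≥ 5, a2 − a1 ≥ -5.
Adding all 5 inequalities: the left sides telescope to 0, and the right sides sum to 0 + 0 + 2 + 5 + (-5) = 2. So 0 ≥ 2, which is false.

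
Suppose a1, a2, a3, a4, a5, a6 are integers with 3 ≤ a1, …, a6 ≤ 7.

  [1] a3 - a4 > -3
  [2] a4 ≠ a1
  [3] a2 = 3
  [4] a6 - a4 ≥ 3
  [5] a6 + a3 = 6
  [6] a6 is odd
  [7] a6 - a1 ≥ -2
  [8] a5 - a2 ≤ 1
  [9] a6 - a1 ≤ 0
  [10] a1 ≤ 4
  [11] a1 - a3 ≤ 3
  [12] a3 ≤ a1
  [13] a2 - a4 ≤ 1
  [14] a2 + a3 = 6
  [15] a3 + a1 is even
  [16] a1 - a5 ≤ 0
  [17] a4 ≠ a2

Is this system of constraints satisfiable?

Unsatisfiable

Constraints 4, 8, 9, 13, and 16 give a5 − a1 ≥ 0, a1 − a6 ≥ 0, a6 − a4 ≥ 3, a4 − a2 ≥ -1, a2 − a5 ≥ -1.
Adding all 5 inequalities: the left sides telescope to 0, and the right sides sum to 0 + 0 + 3 + (-1) + (-1) = 1. So 0 ≥ 1, which is false.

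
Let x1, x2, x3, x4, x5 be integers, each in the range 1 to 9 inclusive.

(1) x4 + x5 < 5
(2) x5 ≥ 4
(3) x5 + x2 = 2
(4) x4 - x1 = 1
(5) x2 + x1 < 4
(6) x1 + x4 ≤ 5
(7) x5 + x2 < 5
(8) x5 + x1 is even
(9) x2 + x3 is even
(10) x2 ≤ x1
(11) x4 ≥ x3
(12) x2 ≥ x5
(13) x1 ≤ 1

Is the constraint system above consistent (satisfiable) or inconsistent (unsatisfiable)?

Unsatisfiable

From constraints 2 and 12: x2 ≥ x5 and x5 ≥ 4, so x2 ≥ 4. From constraints 10 and 13: x2 ≤ x1 and x1 ≤ 1, so x2 ≤ 1. But 1 < 4, so no value of x2 works.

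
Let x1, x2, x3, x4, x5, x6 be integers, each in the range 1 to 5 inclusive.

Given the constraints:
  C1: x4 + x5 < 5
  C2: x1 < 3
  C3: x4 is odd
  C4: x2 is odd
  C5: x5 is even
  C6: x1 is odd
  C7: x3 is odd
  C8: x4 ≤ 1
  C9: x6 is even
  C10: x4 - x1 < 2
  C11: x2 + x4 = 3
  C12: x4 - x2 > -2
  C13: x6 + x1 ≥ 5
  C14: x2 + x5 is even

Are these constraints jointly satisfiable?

Unsatisfiable

Constraint 4 makes x2 odd and constraint 5 makes x5 even, so x2 + x5 must be odd. Constraint 14 says x2 + x5 is even — contradiction.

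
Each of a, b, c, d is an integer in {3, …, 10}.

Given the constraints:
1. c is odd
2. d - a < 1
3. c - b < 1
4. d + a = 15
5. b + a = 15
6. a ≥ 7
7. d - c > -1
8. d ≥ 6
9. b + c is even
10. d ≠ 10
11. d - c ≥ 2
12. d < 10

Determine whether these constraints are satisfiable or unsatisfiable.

Satisfiable

Try a = 8, b = 7, c = 5, d = 7.
Check constraint 2: d - a = -1; constraint 3: c - b = -2. The remaining constraints are straightforward to verify.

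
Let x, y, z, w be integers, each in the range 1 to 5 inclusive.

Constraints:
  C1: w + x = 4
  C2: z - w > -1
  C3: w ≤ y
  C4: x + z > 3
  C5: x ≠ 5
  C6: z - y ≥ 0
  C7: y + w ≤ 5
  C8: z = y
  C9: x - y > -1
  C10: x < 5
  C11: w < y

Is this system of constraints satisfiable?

Take x = 3, y = 3, z = 3, w = 1. Then constraint 1: w + x = 4; constraint 2: z - w = 2; constraint 4: x + z = 6, and every other listed constraint is also met.

Satisfiable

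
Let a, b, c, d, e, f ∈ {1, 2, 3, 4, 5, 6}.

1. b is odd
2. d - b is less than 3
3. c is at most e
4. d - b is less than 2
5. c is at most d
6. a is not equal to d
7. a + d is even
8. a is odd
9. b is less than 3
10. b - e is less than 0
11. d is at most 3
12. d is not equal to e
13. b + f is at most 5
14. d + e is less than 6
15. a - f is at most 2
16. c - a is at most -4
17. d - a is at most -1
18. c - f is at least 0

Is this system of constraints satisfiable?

Unsatisfiable

Constraints 15, 16, and 18 give c − f ≥ 0, f − a ≥ -2, a − c ≥ 4.
Adding all 3 inequalities: the left sides telescope to 0, and the right sides sum to 0 + (-2) + 4 = 2. So 0 ≥ 2, which is false.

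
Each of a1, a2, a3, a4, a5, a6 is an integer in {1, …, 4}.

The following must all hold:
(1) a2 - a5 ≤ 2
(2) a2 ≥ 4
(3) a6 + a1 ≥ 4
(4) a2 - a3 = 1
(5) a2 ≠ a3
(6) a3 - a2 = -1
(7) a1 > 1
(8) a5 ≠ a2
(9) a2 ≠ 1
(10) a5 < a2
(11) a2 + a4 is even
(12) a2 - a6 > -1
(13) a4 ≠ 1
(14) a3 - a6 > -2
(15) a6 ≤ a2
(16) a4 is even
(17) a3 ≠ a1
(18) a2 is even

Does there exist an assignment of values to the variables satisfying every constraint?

Satisfiable

Take a1 = 2, a2 = 4, a3 = 3, a4 = 4, a5 = 3, a6 = 4. Then constraint 1: a2 - a5 = 1; constraint 3: a6 + a1 = 6, and every other listed constraint is also met.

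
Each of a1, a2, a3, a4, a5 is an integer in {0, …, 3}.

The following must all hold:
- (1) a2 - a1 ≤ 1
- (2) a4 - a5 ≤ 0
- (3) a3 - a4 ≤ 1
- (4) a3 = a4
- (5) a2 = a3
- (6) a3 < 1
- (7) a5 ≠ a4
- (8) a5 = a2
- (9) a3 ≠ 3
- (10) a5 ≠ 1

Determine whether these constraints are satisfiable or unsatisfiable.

From constraints 4, 5, and 8, a5 = a2 = a3 = a4, so a5 = a4. But constraint 7 says a5 ≠ a4. Contradiction.

Unsatisfiable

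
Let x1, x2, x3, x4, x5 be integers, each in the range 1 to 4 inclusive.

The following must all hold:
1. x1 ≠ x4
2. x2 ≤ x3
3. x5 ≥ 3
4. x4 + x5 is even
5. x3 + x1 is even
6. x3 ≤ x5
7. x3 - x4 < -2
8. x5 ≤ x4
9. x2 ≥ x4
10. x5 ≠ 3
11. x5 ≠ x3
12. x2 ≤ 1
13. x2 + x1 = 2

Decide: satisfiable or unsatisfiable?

Unsatisfiable

From constraints 3 and 8: x4 ≥ x5 and x5 ≥ 3, so x4 ≥ 3. From constraints 9 and 12: x4 ≤ x2 and x2 ≤ 1, so x4 ≤ 1. But 1 < 3, so no value of x4 works.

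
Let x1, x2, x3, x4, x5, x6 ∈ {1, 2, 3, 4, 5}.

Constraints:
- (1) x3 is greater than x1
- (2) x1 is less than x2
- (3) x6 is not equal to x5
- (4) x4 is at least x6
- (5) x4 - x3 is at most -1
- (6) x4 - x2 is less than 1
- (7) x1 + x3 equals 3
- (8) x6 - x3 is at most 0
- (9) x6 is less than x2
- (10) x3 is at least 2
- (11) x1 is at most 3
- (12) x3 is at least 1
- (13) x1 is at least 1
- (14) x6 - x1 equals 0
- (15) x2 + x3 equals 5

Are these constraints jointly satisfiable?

Satisfiable

One satisfying assignment is x1 = 1, x2 = 3, x3 = 2, x4 = 1, x5 = 2, x6 = 1.
For the less obvious constraints — constraint 5: x4 - x3 = -1; constraint 6: x4 - x2 = -2 — and the others hold by inspection.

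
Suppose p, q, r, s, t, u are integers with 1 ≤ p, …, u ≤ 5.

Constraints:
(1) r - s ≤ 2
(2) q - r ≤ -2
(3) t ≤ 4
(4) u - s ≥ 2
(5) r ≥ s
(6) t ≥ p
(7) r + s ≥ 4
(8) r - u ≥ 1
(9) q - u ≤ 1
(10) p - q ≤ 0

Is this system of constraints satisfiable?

Constraints 1, 4, and 8 give u − s ≥ 2, s − r ≥ -2, r − u ≥ 1.
Adding all 3 inequalities: the left sides telescope to 0, and the right sides sum to 2 + (-2) + 1 = 1. So 0 ≥ 1, which is false.

Unsatisfiable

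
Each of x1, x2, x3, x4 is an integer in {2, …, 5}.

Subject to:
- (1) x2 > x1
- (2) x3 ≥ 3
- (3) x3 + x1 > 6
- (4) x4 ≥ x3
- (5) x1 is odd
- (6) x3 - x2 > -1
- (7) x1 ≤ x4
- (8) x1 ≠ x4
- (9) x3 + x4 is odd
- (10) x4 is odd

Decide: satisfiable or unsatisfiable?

Satisfiable

Take x1 = 3, x2 = 4, x3 = 4, x4 = 5. Then constraint 3: x3 + x1 = 7; constraint 5: x1 = 3 is odd; constraint 6: x3 - x2 = 0, and every other listed constraint is also met.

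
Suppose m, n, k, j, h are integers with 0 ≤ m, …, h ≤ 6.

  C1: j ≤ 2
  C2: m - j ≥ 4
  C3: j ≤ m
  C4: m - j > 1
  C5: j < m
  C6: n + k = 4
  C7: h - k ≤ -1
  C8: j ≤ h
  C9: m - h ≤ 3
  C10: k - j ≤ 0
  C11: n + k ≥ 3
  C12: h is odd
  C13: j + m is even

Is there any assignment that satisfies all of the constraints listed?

Unsatisfiable

Constraints 2, 7, 9, and 10 give k − h ≥ 1, h − m ≥ -3, m − j ≥ 4, j − k ≥ 0.
Adding all 4 inequalities: the left sides telescope to 0, and the right sides sum to 1 + (-3) + 4 + 0 = 2. So 0 ≥ 2, which is false.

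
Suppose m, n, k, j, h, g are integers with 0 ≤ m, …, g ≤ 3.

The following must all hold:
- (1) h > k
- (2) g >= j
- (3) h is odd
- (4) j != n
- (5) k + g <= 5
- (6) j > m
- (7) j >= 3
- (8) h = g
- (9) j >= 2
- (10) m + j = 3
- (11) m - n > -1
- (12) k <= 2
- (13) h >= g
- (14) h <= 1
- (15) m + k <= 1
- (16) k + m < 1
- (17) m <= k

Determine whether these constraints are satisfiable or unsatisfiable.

From constraints 2 and 9: g ≥ j and j ≥ 2, so g ≥ 2. From constraints 13 and 14: g ≤ h and h ≤ 1, so g ≤ 1. But 1 < 2, so no value of g works.

Unsatisfiable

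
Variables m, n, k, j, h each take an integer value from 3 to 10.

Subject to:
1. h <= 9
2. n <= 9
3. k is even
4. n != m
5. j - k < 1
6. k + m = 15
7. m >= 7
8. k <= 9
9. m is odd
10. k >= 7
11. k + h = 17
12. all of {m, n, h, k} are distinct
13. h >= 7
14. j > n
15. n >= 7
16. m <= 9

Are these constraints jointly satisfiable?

Unsatisfiable

Constraints 1, 2, 7, 8, 10, 13, 15, and 16 confine each of m, n, h, k to the 3 values {7, …, 9}.
Constraint 12 requires all 4 of them to be distinct, but only 3 values are available — impossible by the pigeonhole principle.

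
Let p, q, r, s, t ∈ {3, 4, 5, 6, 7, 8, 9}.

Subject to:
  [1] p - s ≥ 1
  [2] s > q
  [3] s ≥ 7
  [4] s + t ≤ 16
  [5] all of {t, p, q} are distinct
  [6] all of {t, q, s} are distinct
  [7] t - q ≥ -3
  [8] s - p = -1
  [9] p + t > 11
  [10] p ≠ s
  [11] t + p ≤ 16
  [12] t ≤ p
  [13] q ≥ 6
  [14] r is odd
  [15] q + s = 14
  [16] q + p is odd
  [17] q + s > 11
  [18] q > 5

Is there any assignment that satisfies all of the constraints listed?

Take p = 9, q = 6, r = 9, s = 8, t = 5. Then constraint 1: p - s = 1; constraint 4: s + t = 13; constraint 7: t - q = -1, and every other listed constraint is also met.

Satisfiable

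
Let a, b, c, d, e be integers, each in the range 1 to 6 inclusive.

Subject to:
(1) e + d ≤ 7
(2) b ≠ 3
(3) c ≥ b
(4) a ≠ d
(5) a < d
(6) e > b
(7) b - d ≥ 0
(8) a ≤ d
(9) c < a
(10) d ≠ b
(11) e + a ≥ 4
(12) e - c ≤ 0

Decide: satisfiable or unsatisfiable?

Constraints 5, 6, 7, 9, and 12 give d ≤ b, b < e, e ≤ c, c < a, a < d. Chaining: d ≤ b < e ≤ c < a < d, which forces d < d — impossible.

Unsatisfiable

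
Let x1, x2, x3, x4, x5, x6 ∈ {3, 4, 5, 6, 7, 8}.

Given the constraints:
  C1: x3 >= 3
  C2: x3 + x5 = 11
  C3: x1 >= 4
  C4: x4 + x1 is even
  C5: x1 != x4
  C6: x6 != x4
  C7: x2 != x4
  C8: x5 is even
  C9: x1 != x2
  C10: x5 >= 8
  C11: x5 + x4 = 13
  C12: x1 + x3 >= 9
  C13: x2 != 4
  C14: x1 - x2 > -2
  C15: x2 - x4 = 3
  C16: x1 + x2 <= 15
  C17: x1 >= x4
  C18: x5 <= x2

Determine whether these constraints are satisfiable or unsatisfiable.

Satisfiable

Try x1 = 7, x2 = 8, x3 = 3, x4 = 5, x5 = 8, x6 = 3.
Check constraint 2: x3 + x5 = 11; constraint 11: x5 + x4 = 13. The remaining constraints are straightforward to verify.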